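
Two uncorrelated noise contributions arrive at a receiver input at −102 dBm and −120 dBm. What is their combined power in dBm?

Convert to linear, add, convert back:
P₁ = 6.31×10⁻¹⁴ W, P₂ = 1.00×10⁻¹⁵ W
P_tot = 6.41×10⁻¹⁴ W → 10 log₁₀(P_tot / 10⁻³) = −101.9 dBm

−101.9 dBm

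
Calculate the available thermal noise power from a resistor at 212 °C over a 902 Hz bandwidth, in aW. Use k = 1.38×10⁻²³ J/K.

T = 212 °C + 273.15 = 485.15 K
P_n = kTB = 1.38×10⁻²³ × 485.15 × 9.02×10² = 6.04×10⁻¹⁸ W = 6.04 aW

6.04 aW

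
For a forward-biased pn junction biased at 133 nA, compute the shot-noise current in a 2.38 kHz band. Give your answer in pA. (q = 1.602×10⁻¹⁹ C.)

I_n = √(2qI·B)
2qI·B = 2 × 1.602×10⁻¹⁹ × 1.33×10⁻⁷ × 2.38×10³ = 1.01×10⁻²² A²
I_n = √(1.01×10⁻²²) = 1.01×10⁻¹¹ A = 10.1 pA

10.1 pA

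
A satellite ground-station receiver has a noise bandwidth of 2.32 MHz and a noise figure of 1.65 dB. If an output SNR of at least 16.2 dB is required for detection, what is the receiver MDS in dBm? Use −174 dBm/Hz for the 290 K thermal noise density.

Sensitivity = −174 + 10 log₁₀(B) + NF + SNR_min
= −174 + 63.65 + 1.65 + 16.2
= −92.50 dBm → −92.5 dBm

−92.5 dBm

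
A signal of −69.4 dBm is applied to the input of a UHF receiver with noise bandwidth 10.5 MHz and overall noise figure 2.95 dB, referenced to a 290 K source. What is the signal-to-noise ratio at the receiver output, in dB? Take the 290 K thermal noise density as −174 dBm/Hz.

31.4 dB

Noise floor: N = −174 + 10 log₁₀(B) + NF
10 log₁₀(1.05×10⁷) = 70.21 dB
N = −174 + 70.21 + 2.95 = −100.84 dBm
SNR = P_sig − N = −69.4 − (−100.84) = 31.44 dB → 31.4 dB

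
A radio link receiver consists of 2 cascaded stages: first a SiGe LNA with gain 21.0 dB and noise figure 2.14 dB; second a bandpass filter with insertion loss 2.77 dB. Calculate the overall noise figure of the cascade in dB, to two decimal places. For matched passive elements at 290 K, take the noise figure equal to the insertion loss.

2.16 dB

Convert to linear (a loss of L dB is a gain of −L dB): F_i = 10^(NF_i/10), G_i = 10^(G_i,dB/10)
  Stage 1: F_1 = 10^(2.14/10) = 1.637, G_1 = 10^(21.0/10) = 125.9
  Stage 2: F_2 = 10^(2.77/10) = 1.892, G_2 = 10^(−2.77/10) = 0.5284
Friis cascade:
  F = 1.637 + (1.892 − 1)/125.9 = 1.644
NF = 10 log₁₀(1.644) = 2.16 dB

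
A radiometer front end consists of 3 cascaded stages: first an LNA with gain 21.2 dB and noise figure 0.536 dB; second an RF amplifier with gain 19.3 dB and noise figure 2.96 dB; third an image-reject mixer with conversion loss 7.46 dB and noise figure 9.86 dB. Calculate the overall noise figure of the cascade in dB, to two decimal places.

Convert to linear (a loss of L dB is a gain of −L dB): F_i = 10^(NF_i/10), G_i = 10^(G_i,dB/10)
  Stage 1: F_1 = 10^(0.536/10) = 1.131, G_1 = 10^(21.2/10) = 131.8
  Stage 2: F_2 = 10^(2.96/10) = 1.977, G_2 = 10^(19.3/10) = 85.11
  Stage 3: F_3 = 10^(9.86/10) = 9.683, G_3 = 10^(−7.46/10) = 0.1795
Friis cascade:
  F = 1.131 + (1.977 − 1)/131.8 + (9.683 − 1)/1.122×10⁴ = 1.140
NF = 10 log₁₀(1.140) = 0.57 dB

0.57 dB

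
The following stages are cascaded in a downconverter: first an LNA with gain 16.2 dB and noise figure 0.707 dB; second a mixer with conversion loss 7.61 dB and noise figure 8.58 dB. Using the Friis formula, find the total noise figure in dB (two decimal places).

1.22 dB

Convert to linear (a loss of L dB is a gain of −L dB): F_i = 10^(NF_i/10), G_i = 10^(G_i,dB/10)
  Stage 1: F_1 = 10^(0.707/10) = 1.177, G_1 = 10^(16.2/10) = 41.69
  Stage 2: F_2 = 10^(8.58/10) = 7.211, G_2 = 10^(−7.61/10) = 0.1734
Friis cascade:
  F = 1.177 + (7.211 − 1)/41.69 = 1.326
NF = 10 log₁₀(1.326) = 1.22 dB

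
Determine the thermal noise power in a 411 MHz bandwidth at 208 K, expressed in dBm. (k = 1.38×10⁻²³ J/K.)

P_n = kTB = 1.38×10⁻²³ × 208 × 4.11×10⁸ = 1.18×10⁻¹² W
In dBm: 10 log₁₀(1.18×10⁻¹² / 10⁻³) = −89.3 dBm

−89.3 dBm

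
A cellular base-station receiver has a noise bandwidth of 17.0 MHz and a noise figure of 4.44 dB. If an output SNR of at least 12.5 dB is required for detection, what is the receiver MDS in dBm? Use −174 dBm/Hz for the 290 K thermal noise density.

−84.8 dBm

Sensitivity = −174 + 10 log₁₀(B) + NF + SNR_min
= −174 + 72.3 + 4.44 + 12.5
= −84.76 dBm → −84.8 dBm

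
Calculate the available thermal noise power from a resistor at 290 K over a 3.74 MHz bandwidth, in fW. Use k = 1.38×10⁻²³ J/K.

15.0 fW

P_n = kTB = 1.38×10⁻²³ × 290 × 3.74×10⁶ = 1.50×10⁻¹⁴ W = 15.0 fW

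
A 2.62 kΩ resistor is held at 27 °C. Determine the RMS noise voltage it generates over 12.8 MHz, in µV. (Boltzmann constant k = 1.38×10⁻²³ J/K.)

T = 27 °C + 273.15 = 300.15 K
V_n = √(4kTRB)
4kTRB = 4 × 1.38×10⁻²³ × 300.15 × 2.62×10³ × 1.28×10⁷ = 5.56×10⁻¹⁰ V²
V_n = √(5.56×10⁻¹⁰) = 2.36×10⁻⁵ V = 23.6 µV

23.6 µV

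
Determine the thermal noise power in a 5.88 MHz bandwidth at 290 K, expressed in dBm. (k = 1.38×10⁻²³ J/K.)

P_n = kTB = 1.38×10⁻²³ × 290 × 5.88×10⁶ = 2.35×10⁻¹⁴ W
In dBm: 10 log₁₀(2.35×10⁻¹⁴ / 10⁻³) = −106.3 dBm

−106.3 dBm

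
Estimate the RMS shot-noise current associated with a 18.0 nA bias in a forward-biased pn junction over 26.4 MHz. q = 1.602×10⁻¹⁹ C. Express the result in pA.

390 pA

I_n = √(2qI·B)
2qI·B = 2 × 1.602×10⁻¹⁹ × 1.80×10⁻⁸ × 2.64×10⁷ = 1.52×10⁻¹⁹ A²
I_n = √(1.52×10⁻¹⁹) = 3.90×10⁻¹⁰ A = 390 pA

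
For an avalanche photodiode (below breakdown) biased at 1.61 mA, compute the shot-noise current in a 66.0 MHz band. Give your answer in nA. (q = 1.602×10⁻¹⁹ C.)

I_n = √(2qI·B)
2qI·B = 2 × 1.602×10⁻¹⁹ × 1.61×10⁻³ × 6.60×10⁷ = 3.40×10⁻¹⁴ A²
I_n = √(3.40×10⁻¹⁴) = 1.85×10⁻⁷ A = 185 nA

185 nA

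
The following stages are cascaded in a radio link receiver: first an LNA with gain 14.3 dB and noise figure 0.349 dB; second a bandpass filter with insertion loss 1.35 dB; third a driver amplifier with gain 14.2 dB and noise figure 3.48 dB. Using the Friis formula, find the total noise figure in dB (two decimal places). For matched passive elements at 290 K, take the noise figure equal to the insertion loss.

Convert to linear (a loss of L dB is a gain of −L dB): F_i = 10^(NF_i/10), G_i = 10^(G_i,dB/10)
  Stage 1: F_1 = 10^(0.349/10) = 1.084, G_1 = 10^(14.3/10) = 26.92
  Stage 2: F_2 = 10^(1.35/10) = 1.365, G_2 = 10^(−1.35/10) = 0.7328
  Stage 3: F_3 = 10^(3.48/10) = 2.228, G_3 = 10^(14.2/10) = 26.30
Friis cascade:
  F = 1.084 + (1.365 − 1)/26.92 + (2.228 − 1)/19.72 = 1.160
NF = 10 log₁₀(1.160) = 0.64 dB

0.64 dB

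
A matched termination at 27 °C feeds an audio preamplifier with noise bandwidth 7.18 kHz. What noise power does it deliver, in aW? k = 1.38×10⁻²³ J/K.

T = 27 °C + 273.15 = 300.15 K
P_n = kTB = 1.38×10⁻²³ × 300.15 × 7.18×10³ = 2.97×10⁻¹⁷ W = 29.7 aW

29.7 aW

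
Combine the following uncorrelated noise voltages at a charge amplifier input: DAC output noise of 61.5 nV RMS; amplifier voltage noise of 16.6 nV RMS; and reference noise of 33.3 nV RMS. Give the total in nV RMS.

71.9 nV

Uncorrelated sources add in power (mean-square): V_tot = √(ΣV_i²)
V_tot = √[(6.15×10⁻⁸)² + (1.66×10⁻⁸)² + (3.33×10⁻⁸)²] = 7.19×10⁻⁸ V = 71.9 nV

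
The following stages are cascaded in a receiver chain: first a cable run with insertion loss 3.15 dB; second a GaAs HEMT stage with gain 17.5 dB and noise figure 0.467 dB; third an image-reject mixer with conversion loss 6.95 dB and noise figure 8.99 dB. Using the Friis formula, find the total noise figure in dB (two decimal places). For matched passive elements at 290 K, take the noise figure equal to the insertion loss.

4.07 dB

Convert to linear (a loss of L dB is a gain of −L dB): F_i = 10^(NF_i/10), G_i = 10^(G_i,dB/10)
  Stage 1: F_1 = 10^(3.15/10) = 2.065, G_1 = 10^(−3.15/10) = 0.4842
  Stage 2: F_2 = 10^(0.467/10) = 1.114, G_2 = 10^(17.5/10) = 56.23
  Stage 3: F_3 = 10^(8.99/10) = 7.925, G_3 = 10^(−6.95/10) = 0.2018
Friis cascade:
  F = 2.065 + (1.114 − 1)/0.4842 + (7.925 − 1)/27.23 = 2.554
NF = 10 log₁₀(2.554) = 4.07 dB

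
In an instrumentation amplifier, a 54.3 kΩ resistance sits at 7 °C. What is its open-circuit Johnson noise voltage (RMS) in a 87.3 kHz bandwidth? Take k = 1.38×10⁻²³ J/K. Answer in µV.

T = 7 °C + 273.15 = 280.15 K
V_n = √(4kTRB)
4kTRB = 4 × 1.38×10⁻²³ × 280.15 × 5.43×10⁴ × 8.73×10⁴ = 7.33×10⁻¹¹ V²
V_n = √(7.33×10⁻¹¹) = 8.56×10⁻⁶ V = 8.56 µV

8.56 µV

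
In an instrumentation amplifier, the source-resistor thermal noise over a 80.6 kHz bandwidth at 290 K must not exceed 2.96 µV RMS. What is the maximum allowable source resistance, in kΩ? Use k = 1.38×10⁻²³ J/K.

Johnson–Nyquist: V_n = √(4kTRB) ⇒ R = V_n² / (4kTB)
4kTB = 4 × 1.38×10⁻²³ × 290 × 8.06×10⁴ = 1.29×10⁻¹⁵
R = (2.96×10⁻⁶)² / 1.29×10⁻¹⁵ = 6.79×10³ Ω = 6.79 kΩ

6.79 kΩ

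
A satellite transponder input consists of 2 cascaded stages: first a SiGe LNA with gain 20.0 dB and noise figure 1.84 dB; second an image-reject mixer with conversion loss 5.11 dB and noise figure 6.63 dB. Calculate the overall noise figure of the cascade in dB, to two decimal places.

Convert to linear (a loss of L dB is a gain of −L dB): F_i = 10^(NF_i/10), G_i = 10^(G_i,dB/10)
  Stage 1: F_1 = 10^(1.84/10) = 1.528, G_1 = 10^(20.0/10) = 100.0
  Stage 2: F_2 = 10^(6.63/10) = 4.603, G_2 = 10^(−5.11/10) = 0.3083
Friis cascade:
  F = 1.528 + (4.603 − 1)/100.0 = 1.564
NF = 10 log₁₀(1.564) = 1.94 dB

1.94 dB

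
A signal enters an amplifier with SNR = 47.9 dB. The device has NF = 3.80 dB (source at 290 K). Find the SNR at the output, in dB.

44.10 dB

By definition F = SNR_in/SNR_out, so in dB: SNR_out = SNR_in − NF
SNR_out = 47.9 − 3.80 = 44.10 dB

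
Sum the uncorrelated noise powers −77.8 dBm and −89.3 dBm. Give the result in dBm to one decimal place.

Convert to linear, add, convert back:
P₁ = 1.66×10⁻¹¹ W, P₂ = 1.17×10⁻¹² W
P_tot = 1.78×10⁻¹¹ W → 10 log₁₀(P_tot / 10⁻³) = −77.5 dBm

−77.5 dBm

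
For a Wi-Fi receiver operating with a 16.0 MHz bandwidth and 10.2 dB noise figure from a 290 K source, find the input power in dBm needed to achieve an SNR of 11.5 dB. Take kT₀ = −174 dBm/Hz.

−80.3 dBm

Sensitivity = −174 + 10 log₁₀(B) + NF + SNR_min
= −174 + 72.04 + 10.2 + 11.5
= −80.26 dBm → −80.3 dBm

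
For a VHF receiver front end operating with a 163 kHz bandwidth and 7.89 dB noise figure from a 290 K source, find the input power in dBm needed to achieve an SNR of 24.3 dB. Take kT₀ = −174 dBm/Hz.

−89.7 dBm

Sensitivity = −174 + 10 log₁₀(B) + NF + SNR_min
= −174 + 52.12 + 7.89 + 24.3
= −89.69 dBm → −89.7 dBm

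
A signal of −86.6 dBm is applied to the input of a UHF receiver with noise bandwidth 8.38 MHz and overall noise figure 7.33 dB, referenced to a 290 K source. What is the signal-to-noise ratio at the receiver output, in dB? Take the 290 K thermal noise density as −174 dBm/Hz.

10.8 dB

Noise floor: N = −174 + 10 log₁₀(B) + NF
10 log₁₀(8.38×10⁶) = 69.23 dB
N = −174 + 69.23 + 7.33 = −97.44 dBm
SNR = P_sig − N = −86.6 − (−97.44) = 10.84 dB → 10.8 dB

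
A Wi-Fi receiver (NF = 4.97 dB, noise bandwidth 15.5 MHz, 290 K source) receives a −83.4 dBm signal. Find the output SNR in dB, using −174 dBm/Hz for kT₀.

Noise floor: N = −174 + 10 log₁₀(B) + NF
10 log₁₀(1.55×10⁷) = 71.9 dB
N = −174 + 71.9 + 4.97 = −97.13 dBm
SNR = P_sig − N = −83.4 − (−97.13) = 13.73 dB → 13.7 dB

13.7 dB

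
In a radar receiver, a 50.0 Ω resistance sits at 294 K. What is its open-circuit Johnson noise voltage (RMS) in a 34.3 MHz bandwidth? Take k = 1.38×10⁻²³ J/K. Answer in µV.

V_n = √(4kTRB)
4kTRB = 4 × 1.38×10⁻²³ × 294 × 5.00×10¹ × 3.43×10⁷ = 2.78×10⁻¹¹ V²
V_n = √(2.78×10⁻¹¹) = 5.28×10⁻⁶ V = 5.28 µV

5.28 µV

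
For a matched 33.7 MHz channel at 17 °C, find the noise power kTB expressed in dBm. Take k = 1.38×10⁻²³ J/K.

T = 17 °C + 273.15 = 290.15 K
P_n = kTB = 1.38×10⁻²³ × 290.15 × 3.37×10⁷ = 1.35×10⁻¹³ W
In dBm: 10 log₁₀(1.35×10⁻¹³ / 10⁻³) = −98.7 dBm

−98.7 dBm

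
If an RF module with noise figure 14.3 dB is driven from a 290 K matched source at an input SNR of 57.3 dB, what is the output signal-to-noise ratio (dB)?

By definition F = SNR_in/SNR_out, so in dB: SNR_out = SNR_in − NF
SNR_out = 57.3 − 14.3 = 43.0 dB

43.0 dB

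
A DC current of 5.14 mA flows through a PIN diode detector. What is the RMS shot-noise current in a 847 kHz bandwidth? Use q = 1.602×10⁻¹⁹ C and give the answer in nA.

37.3 nA

I_n = √(2qI·B)
2qI·B = 2 × 1.602×10⁻¹⁹ × 5.14×10⁻³ × 8.47×10⁵ = 1.39×10⁻¹⁵ A²
I_n = √(1.39×10⁻¹⁵) = 3.73×10⁻⁸ A = 37.3 nA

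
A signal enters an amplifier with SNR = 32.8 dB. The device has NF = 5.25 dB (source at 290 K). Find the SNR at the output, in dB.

By definition F = SNR_in/SNR_out, so in dB: SNR_out = SNR_in − NF
SNR_out = 32.8 − 5.25 = 27.55 dB

27.55 dB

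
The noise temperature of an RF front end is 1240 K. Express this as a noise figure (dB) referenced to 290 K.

F = 1 + T_e/T₀ = 1 + 1240/290 = 5.27586
NF = 10 log₁₀(5.27586) = 7.22 dB

7.22 dB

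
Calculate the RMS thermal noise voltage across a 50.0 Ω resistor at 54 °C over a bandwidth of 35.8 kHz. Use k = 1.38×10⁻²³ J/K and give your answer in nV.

180 nV

T = 54 °C + 273.15 = 327.15 K
V_n = √(4kTRB)
4kTRB = 4 × 1.38×10⁻²³ × 327.15 × 5.00×10¹ × 3.58×10⁴ = 3.23×10⁻¹⁴ V²
V_n = √(3.23×10⁻¹⁴) = 1.80×10⁻⁷ V = 180 nV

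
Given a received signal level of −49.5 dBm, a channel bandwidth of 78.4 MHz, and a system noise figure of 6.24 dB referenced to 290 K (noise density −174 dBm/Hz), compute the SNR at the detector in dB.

39.3 dB

Noise floor: N = −174 + 10 log₁₀(B) + NF
10 log₁₀(7.84×10⁷) = 78.94 dB
N = −174 + 78.94 + 6.24 = −88.82 dBm
SNR = P_sig − N = −49.5 − (−88.82) = 39.32 dB → 39.3 dB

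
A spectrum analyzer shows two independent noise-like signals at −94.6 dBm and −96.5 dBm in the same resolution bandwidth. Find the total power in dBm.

−92.4 dBm

Convert to linear, add, convert back:
P₁ = 3.47×10⁻¹³ W, P₂ = 2.24×10⁻¹³ W
P_tot = 5.71×10⁻¹³ W → 10 log₁₀(P_tot / 10⁻³) = −92.4 dBm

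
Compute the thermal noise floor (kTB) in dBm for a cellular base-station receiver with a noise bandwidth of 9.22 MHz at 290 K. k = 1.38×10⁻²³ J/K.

P_n = kTB = 1.38×10⁻²³ × 290 × 9.22×10⁶ = 3.69×10⁻¹⁴ W
In dBm: 10 log₁₀(3.69×10⁻¹⁴ / 10⁻³) = −104.3 dBm

−104.3 dBm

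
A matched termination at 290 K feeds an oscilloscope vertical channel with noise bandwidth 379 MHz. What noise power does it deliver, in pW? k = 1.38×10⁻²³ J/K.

1.52 pW

P_n = kTB = 1.38×10⁻²³ × 290 × 3.79×10⁸ = 1.52×10⁻¹² W = 1.52 pW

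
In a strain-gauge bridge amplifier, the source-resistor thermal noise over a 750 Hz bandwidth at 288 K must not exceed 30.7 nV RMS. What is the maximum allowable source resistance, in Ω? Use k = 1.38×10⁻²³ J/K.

Johnson–Nyquist: V_n = √(4kTRB) ⇒ R = V_n² / (4kTB)
4kTB = 4 × 1.38×10⁻²³ × 288 × 7.50×10² = 1.19×10⁻¹⁷
R = (3.07×10⁻⁸)² / 1.19×10⁻¹⁷ = 7.90×10¹ Ω = 79.0 Ω

79.0 Ω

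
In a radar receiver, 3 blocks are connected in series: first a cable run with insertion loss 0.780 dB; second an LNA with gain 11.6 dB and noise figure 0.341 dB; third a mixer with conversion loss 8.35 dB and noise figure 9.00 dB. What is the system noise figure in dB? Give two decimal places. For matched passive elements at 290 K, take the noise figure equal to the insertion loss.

2.72 dB

Convert to linear (a loss of L dB is a gain of −L dB): F_i = 10^(NF_i/10), G_i = 10^(G_i,dB/10)
  Stage 1: F_1 = 10^(0.780/10) = 1.197, G_1 = 10^(−0.780/10) = 0.8356
  Stage 2: F_2 = 10^(0.341/10) = 1.082, G_2 = 10^(11.6/10) = 14.45
  Stage 3: F_3 = 10^(9.00/10) = 7.943, G_3 = 10^(−8.35/10) = 0.1462
Friis cascade:
  F = 1.197 + (1.082 − 1)/0.8356 + (7.943 − 1)/12.08 = 1.869
NF = 10 log₁₀(1.869) = 2.72 dB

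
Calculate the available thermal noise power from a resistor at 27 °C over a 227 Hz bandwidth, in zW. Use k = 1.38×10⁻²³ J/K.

T = 27 °C + 273.15 = 300.15 K
P_n = kTB = 1.38×10⁻²³ × 300.15 × 2.27×10² = 9.40×10⁻¹⁹ W = 940 zW

940 zW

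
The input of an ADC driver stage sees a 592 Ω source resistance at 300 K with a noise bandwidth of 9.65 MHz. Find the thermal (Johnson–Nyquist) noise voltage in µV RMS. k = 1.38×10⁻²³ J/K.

V_n = √(4kTRB)
4kTRB = 4 × 1.38×10⁻²³ × 300 × 5.92×10² × 9.65×10⁶ = 9.46×10⁻¹¹ V²
V_n = √(9.46×10⁻¹¹) = 9.73×10⁻⁶ V = 9.73 µV

9.73 µV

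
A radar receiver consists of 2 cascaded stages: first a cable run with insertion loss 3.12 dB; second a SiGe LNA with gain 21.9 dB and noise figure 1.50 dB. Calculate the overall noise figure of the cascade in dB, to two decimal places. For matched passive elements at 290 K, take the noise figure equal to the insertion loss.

Convert to linear (a loss of L dB is a gain of −L dB): F_i = 10^(NF_i/10), G_i = 10^(G_i,dB/10)
  Stage 1: F_1 = 10^(3.12/10) = 2.051, G_1 = 10^(−3.12/10) = 0.4875
  Stage 2: F_2 = 10^(1.50/10) = 1.413, G_2 = 10^(21.9/10) = 154.9
Friis cascade:
  F = 2.051 + (1.413 − 1)/0.4875 = 2.897
NF = 10 log₁₀(2.897) = 4.62 dB

4.62 dB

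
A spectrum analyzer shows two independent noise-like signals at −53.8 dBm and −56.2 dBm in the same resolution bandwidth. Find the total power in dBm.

Convert to linear, add, convert back:
P₁ = 4.17×10⁻⁹ W, P₂ = 2.40×10⁻⁹ W
P_tot = 6.57×10⁻⁹ W → 10 log₁₀(P_tot / 10⁻³) = −51.8 dBm

−51.8 dBm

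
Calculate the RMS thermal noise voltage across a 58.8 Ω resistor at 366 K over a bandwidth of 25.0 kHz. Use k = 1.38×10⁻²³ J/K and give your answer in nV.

172 nV

V_n = √(4kTRB)
4kTRB = 4 × 1.38×10⁻²³ × 366 × 5.88×10¹ × 2.50×10⁴ = 2.97×10⁻¹⁴ V²
V_n = √(2.97×10⁻¹⁴) = 1.72×10⁻⁷ V = 172 nV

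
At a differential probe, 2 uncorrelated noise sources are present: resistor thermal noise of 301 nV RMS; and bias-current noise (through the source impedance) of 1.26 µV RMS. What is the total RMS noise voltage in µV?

Uncorrelated sources add in power (mean-square): V_tot = √(ΣV_i²)
V_tot = √[(3.01×10⁻⁷)² + (1.26×10⁻⁶)²] = 1.30×10⁻⁶ V = 1.30 µV

1.30 µV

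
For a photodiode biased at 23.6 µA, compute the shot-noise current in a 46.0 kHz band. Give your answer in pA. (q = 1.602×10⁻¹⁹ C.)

I_n = √(2qI·B)
2qI·B = 2 × 1.602×10⁻¹⁹ × 2.36×10⁻⁵ × 4.60×10⁴ = 3.48×10⁻¹⁹ A²
I_n = √(3.48×10⁻¹⁹) = 5.90×10⁻¹⁰ A = 590 pA

590 pA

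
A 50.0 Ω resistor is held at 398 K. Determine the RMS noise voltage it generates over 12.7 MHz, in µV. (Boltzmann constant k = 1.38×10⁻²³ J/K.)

V_n = √(4kTRB)
4kTRB = 4 × 1.38×10⁻²³ × 398 × 5.00×10¹ × 1.27×10⁷ = 1.40×10⁻¹¹ V²
V_n = √(1.40×10⁻¹¹) = 3.74×10⁻⁶ V = 3.74 µV

3.74 µV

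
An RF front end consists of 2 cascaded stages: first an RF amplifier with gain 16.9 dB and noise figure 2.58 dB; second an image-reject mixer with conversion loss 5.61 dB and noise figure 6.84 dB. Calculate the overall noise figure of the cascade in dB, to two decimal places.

2.76 dB

Convert to linear (a loss of L dB is a gain of −L dB): F_i = 10^(NF_i/10), G_i = 10^(G_i,dB/10)
  Stage 1: F_1 = 10^(2.58/10) = 1.811, G_1 = 10^(16.9/10) = 48.98
  Stage 2: F_2 = 10^(6.84/10) = 4.831, G_2 = 10^(−5.61/10) = 0.2748
Friis cascade:
  F = 1.811 + (4.831 − 1)/48.98 = 1.890
NF = 10 log₁₀(1.890) = 2.76 dB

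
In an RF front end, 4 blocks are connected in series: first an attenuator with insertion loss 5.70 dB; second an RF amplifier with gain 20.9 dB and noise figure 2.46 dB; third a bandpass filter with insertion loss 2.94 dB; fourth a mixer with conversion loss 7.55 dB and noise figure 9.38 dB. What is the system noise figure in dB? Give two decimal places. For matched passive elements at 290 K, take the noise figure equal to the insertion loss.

8.47 dB

Convert to linear (a loss of L dB is a gain of −L dB): F_i = 10^(NF_i/10), G_i = 10^(G_i,dB/10)
  Stage 1: F_1 = 10^(5.70/10) = 3.715, G_1 = 10^(−5.70/10) = 0.2692
  Stage 2: F_2 = 10^(2.46/10) = 1.762, G_2 = 10^(20.9/10) = 123.0
  Stage 3: F_3 = 10^(2.94/10) = 1.968, G_3 = 10^(−2.94/10) = 0.5082
  Stage 4: F_4 = 10^(9.38/10) = 8.670, G_4 = 10^(−7.55/10) = 0.1758
Friis cascade:
  F = 3.715 + (1.762 − 1)/0.2692 + (1.968 − 1)/33.11 + (8.670 − 1)/16.83 = 7.031
NF = 10 log₁₀(7.031) = 8.47 dB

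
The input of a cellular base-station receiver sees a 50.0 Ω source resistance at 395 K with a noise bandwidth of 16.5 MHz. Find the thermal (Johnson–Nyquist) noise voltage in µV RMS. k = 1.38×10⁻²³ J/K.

V_n = √(4kTRB)
4kTRB = 4 × 1.38×10⁻²³ × 395 × 5.00×10¹ × 1.65×10⁷ = 1.80×10⁻¹¹ V²
V_n = √(1.80×10⁻¹¹) = 4.24×10⁻⁶ V = 4.24 µV

4.24 µV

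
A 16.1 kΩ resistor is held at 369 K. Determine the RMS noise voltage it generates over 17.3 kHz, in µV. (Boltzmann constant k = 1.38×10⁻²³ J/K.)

2.38 µV

V_n = √(4kTRB)
4kTRB = 4 × 1.38×10⁻²³ × 369 × 1.61×10⁴ × 1.73×10⁴ = 5.67×10⁻¹² V²
V_n = √(5.67×10⁻¹²) = 2.38×10⁻⁶ V = 2.38 µV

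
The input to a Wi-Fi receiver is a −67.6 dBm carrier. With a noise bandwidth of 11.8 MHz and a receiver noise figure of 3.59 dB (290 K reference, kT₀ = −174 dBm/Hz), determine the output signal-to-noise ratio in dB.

Noise floor: N = −174 + 10 log₁₀(B) + NF
10 log₁₀(1.18×10⁷) = 70.72 dB
N = −174 + 70.72 + 3.59 = −99.69 dBm
SNR = P_sig − N = −67.6 − (−99.69) = 32.09 dB → 32.1 dB

32.1 dB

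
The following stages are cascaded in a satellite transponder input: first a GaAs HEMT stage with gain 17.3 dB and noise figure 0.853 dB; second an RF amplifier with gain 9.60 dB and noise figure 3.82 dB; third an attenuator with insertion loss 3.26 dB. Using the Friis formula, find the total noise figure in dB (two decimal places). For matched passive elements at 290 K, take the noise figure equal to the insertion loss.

0.95 dB

Convert to linear (a loss of L dB is a gain of −L dB): F_i = 10^(NF_i/10), G_i = 10^(G_i,dB/10)
  Stage 1: F_1 = 10^(0.853/10) = 1.217, G_1 = 10^(17.3/10) = 53.70
  Stage 2: F_2 = 10^(3.82/10) = 2.410, G_2 = 10^(9.60/10) = 9.120
  Stage 3: F_3 = 10^(3.26/10) = 2.118, G_3 = 10^(−3.26/10) = 0.4721
Friis cascade:
  F = 1.217 + (2.410 − 1)/53.70 + (2.118 − 1)/489.8 = 1.246
NF = 10 log₁₀(1.246) = 0.95 dB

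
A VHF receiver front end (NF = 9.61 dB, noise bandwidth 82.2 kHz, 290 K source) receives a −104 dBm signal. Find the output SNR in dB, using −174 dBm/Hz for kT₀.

11.2 dB

Noise floor: N = −174 + 10 log₁₀(B) + NF
10 log₁₀(8.22×10⁴) = 49.15 dB
N = −174 + 49.15 + 9.61 = −115.24 dBm
SNR = P_sig − N = −104 − (−115.24) = 11.24 dB → 11.2 dB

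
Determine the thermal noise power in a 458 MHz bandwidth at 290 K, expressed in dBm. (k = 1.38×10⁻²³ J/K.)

P_n = kTB = 1.38×10⁻²³ × 290 × 4.58×10⁸ = 1.83×10⁻¹² W
In dBm: 10 log₁₀(1.83×10⁻¹² / 10⁻³) = −87.4 dBm

−87.4 dBm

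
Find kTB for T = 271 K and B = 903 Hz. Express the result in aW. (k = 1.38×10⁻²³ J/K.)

P_n = kTB = 1.38×10⁻²³ × 271 × 9.03×10² = 3.38×10⁻¹⁸ W = 3.38 aW

3.38 aW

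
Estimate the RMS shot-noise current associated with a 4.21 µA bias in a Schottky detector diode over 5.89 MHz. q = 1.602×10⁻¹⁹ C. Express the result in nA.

I_n = √(2qI·B)
2qI·B = 2 × 1.602×10⁻¹⁹ × 4.21×10⁻⁶ × 5.89×10⁶ = 7.94×10⁻¹⁸ A²
I_n = √(7.94×10⁻¹⁸) = 2.82×10⁻⁹ A = 2.82 nA

2.82 nA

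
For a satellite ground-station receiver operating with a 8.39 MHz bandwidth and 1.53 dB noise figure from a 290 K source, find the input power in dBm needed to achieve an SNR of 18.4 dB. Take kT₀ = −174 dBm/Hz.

−84.8 dBm

Sensitivity = −174 + 10 log₁₀(B) + NF + SNR_min
= −174 + 69.24 + 1.53 + 18.4
= −84.83 dBm → −84.8 dBm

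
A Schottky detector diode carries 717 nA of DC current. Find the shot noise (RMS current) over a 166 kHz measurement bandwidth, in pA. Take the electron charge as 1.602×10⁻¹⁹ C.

195 pA

I_n = √(2qI·B)
2qI·B = 2 × 1.602×10⁻¹⁹ × 7.17×10⁻⁷ × 1.66×10⁵ = 3.81×10⁻²⁰ A²
I_n = √(3.81×10⁻²⁰) = 1.95×10⁻¹⁰ A = 195 pA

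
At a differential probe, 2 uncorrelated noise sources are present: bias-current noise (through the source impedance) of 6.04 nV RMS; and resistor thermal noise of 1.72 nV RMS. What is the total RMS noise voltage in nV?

6.28 nV

Uncorrelated sources add in power (mean-square): V_tot = √(ΣV_i²)
V_tot = √[(6.04×10⁻⁹)² + (1.72×10⁻⁹)²] = 6.28×10⁻⁹ V = 6.28 nV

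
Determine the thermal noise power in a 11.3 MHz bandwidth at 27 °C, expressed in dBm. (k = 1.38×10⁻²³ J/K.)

−103.3 dBm

T = 27 °C + 273.15 = 300.15 K
P_n = kTB = 1.38×10⁻²³ × 300.15 × 1.13×10⁷ = 4.68×10⁻¹⁴ W
In dBm: 10 log₁₀(4.68×10⁻¹⁴ / 10⁻³) = −103.3 dBm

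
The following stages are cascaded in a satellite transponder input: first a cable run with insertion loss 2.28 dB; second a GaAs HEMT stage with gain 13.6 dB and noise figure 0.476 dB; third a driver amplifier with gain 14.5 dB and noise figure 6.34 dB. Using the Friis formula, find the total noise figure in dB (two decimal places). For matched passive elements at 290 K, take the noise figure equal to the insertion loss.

Convert to linear (a loss of L dB is a gain of −L dB): F_i = 10^(NF_i/10), G_i = 10^(G_i,dB/10)
  Stage 1: F_1 = 10^(2.28/10) = 1.690, G_1 = 10^(−2.28/10) = 0.5916
  Stage 2: F_2 = 10^(0.476/10) = 1.116, G_2 = 10^(13.6/10) = 22.91
  Stage 3: F_3 = 10^(6.34/10) = 4.305, G_3 = 10^(14.5/10) = 28.18
Friis cascade:
  F = 1.690 + (1.116 − 1)/0.5916 + (4.305 − 1)/13.55 = 2.130
NF = 10 log₁₀(2.130) = 3.28 dB

3.28 dB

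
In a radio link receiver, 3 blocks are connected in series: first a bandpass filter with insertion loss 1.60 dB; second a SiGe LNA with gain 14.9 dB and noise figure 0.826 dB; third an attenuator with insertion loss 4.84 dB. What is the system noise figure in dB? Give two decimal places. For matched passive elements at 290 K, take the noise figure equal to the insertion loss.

2.66 dB

Convert to linear (a loss of L dB is a gain of −L dB): F_i = 10^(NF_i/10), G_i = 10^(G_i,dB/10)
  Stage 1: F_1 = 10^(1.60/10) = 1.445, G_1 = 10^(−1.60/10) = 0.6918
  Stage 2: F_2 = 10^(0.826/10) = 1.209, G_2 = 10^(14.9/10) = 30.90
  Stage 3: F_3 = 10^(4.84/10) = 3.048, G_3 = 10^(−4.84/10) = 0.3281
Friis cascade:
  F = 1.445 + (1.209 − 1)/0.6918 + (3.048 − 1)/21.38 = 1.844
NF = 10 log₁₀(1.844) = 2.66 dB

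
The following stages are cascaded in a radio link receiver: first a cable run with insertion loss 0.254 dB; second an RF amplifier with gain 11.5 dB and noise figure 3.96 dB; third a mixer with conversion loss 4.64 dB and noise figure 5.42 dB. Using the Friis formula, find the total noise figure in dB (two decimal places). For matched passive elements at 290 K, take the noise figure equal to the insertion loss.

Convert to linear (a loss of L dB is a gain of −L dB): F_i = 10^(NF_i/10), G_i = 10^(G_i,dB/10)
  Stage 1: F_1 = 10^(0.254/10) = 1.060, G_1 = 10^(−0.254/10) = 0.9432
  Stage 2: F_2 = 10^(3.96/10) = 2.489, G_2 = 10^(11.5/10) = 14.13
  Stage 3: F_3 = 10^(5.42/10) = 3.483, G_3 = 10^(−4.64/10) = 0.3436
Friis cascade:
  F = 1.060 + (2.489 − 1)/0.9432 + (3.483 − 1)/13.32 = 2.825
NF = 10 log₁₀(2.825) = 4.51 dB

4.51 dB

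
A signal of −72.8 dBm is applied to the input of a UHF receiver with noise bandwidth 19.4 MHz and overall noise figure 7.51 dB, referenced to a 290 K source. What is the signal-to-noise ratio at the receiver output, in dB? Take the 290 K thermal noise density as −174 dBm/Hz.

20.8 dB

Noise floor: N = −174 + 10 log₁₀(B) + NF
10 log₁₀(1.94×10⁷) = 72.88 dB
N = −174 + 72.88 + 7.51 = −93.61 dBm
SNR = P_sig − N = −72.8 − (−93.61) = 20.81 dB → 20.8 dB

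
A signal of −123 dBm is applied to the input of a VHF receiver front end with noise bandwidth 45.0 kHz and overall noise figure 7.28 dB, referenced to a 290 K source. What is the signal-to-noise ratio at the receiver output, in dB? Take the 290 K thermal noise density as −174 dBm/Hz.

−2.8 dB

Noise floor: N = −174 + 10 log₁₀(B) + NF
10 log₁₀(4.50×10⁴) = 46.53 dB
N = −174 + 46.53 + 7.28 = −120.19 dBm
SNR = P_sig − N = −123 − (−120.19) = −2.81 dB → −2.8 dB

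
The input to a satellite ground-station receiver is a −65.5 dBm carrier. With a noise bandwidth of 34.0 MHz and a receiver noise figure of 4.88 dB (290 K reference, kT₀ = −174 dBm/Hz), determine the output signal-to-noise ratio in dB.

28.3 dB

Noise floor: N = −174 + 10 log₁₀(B) + NF
10 log₁₀(3.40×10⁷) = 75.31 dB
N = −174 + 75.31 + 4.88 = −93.81 dBm
SNR = P_sig − N = −65.5 − (−93.81) = 28.31 dB → 28.3 dB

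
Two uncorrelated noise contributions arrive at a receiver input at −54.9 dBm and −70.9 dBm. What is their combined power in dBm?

−54.8 dBm

Convert to linear, add, convert back:
P₁ = 3.24×10⁻⁹ W, P₂ = 8.13×10⁻¹¹ W
P_tot = 3.32×10⁻⁹ W → 10 log₁₀(P_tot / 10⁻³) = −54.8 dBm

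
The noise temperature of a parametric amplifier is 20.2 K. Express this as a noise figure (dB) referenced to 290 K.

F = 1 + T_e/T₀ = 1 + 20.2/290 = 1.06966
NF = 10 log₁₀(1.06966) = 0.292 dB

0.292 dB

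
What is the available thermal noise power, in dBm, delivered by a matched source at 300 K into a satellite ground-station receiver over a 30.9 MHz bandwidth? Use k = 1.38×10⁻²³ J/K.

P_n = kTB = 1.38×10⁻²³ × 300 × 3.09×10⁷ = 1.28×10⁻¹³ W
In dBm: 10 log₁₀(1.28×10⁻¹³ / 10⁻³) = −98.9 dBm

−98.9 dBm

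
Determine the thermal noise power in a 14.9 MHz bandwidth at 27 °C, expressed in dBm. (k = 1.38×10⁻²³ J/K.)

T = 27 °C + 273.15 = 300.15 K
P_n = kTB = 1.38×10⁻²³ × 300.15 × 1.49×10⁷ = 6.17×10⁻¹⁴ W
In dBm: 10 log₁₀(6.17×10⁻¹⁴ / 10⁻³) = −102.1 dBm

−102.1 dBm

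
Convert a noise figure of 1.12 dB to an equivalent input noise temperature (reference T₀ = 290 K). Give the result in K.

F = 10^(1.12/10) = 1.2942
T_e = (F − 1)·T₀ = (1.2942 − 1) × 290 = 85.3 K

85.3 K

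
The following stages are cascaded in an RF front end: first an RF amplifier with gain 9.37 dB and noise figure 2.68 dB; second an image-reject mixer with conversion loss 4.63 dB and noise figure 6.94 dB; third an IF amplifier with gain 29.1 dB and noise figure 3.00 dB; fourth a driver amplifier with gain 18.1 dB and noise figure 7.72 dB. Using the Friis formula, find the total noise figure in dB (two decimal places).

Convert to linear (a loss of L dB is a gain of −L dB): F_i = 10^(NF_i/10), G_i = 10^(G_i,dB/10)
  Stage 1: F_1 = 10^(2.68/10) = 1.854, G_1 = 10^(9.37/10) = 8.650
  Stage 2: F_2 = 10^(6.94/10) = 4.943, G_2 = 10^(−4.63/10) = 0.3443
  Stage 3: F_3 = 10^(3.00/10) = 1.995, G_3 = 10^(29.1/10) = 812.8
  Stage 4: F_4 = 10^(7.72/10) = 5.916, G_4 = 10^(18.1/10) = 64.57
Friis cascade:
  F = 1.854 + (4.943 − 1)/8.650 + (1.995 − 1)/2.979 + (5.916 − 1)/2421 = 2.646
NF = 10 log₁₀(2.646) = 4.23 dB

4.23 dB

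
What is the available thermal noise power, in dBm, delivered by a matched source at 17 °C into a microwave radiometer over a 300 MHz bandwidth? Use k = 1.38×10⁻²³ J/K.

T = 17 °C + 273.15 = 290.15 K
P_n = kTB = 1.38×10⁻²³ × 290.15 × 3.00×10⁸ = 1.20×10⁻¹² W
In dBm: 10 log₁₀(1.20×10⁻¹² / 10⁻³) = −89.2 dBm

−89.2 dBm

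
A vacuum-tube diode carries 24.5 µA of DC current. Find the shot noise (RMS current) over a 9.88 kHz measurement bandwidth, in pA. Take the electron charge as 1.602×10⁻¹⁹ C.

278 pA

I_n = √(2qI·B)
2qI·B = 2 × 1.602×10⁻¹⁹ × 2.45×10⁻⁵ × 9.88×10³ = 7.76×10⁻²⁰ A²
I_n = √(7.76×10⁻²⁰) = 2.78×10⁻¹⁰ A = 278 pA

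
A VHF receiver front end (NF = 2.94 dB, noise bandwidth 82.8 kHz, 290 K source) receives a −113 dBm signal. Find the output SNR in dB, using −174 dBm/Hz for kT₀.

Noise floor: N = −174 + 10 log₁₀(B) + NF
10 log₁₀(8.28×10⁴) = 49.18 dB
N = −174 + 49.18 + 2.94 = −121.88 dBm
SNR = P_sig − N = −113 − (−121.88) = 8.88 dB → 8.9 dB

8.9 dB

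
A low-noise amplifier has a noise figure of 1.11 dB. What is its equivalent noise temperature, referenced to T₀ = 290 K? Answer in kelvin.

F = 10^(1.11/10) = 1.29122
T_e = (F − 1)·T₀ = (1.29122 − 1) × 290 = 84.5 K

84.5 K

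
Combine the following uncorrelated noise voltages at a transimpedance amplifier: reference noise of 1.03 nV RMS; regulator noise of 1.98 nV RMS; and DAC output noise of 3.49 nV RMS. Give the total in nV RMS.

4.14 nV

Uncorrelated sources add in power (mean-square): V_tot = √(ΣV_i²)
V_tot = √[(1.03×10⁻⁹)² + (1.98×10⁻⁹)² + (3.49×10⁻⁹)²] = 4.14×10⁻⁹ V = 4.14 nV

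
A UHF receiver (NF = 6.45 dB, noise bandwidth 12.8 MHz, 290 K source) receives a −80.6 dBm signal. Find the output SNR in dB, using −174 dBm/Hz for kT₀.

Noise floor: N = −174 + 10 log₁₀(B) + NF
10 log₁₀(1.28×10⁷) = 71.07 dB
N = −174 + 71.07 + 6.45 = −96.48 dBm
SNR = P_sig − N = −80.6 − (−96.48) = 15.88 dB → 15.9 dB

15.9 dB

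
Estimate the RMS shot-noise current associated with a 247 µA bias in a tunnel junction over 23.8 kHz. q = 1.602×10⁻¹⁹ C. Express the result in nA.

I_n = √(2qI·B)
2qI·B = 2 × 1.602×10⁻¹⁹ × 2.47×10⁻⁴ × 2.38×10⁴ = 1.88×10⁻¹⁸ A²
I_n = √(1.88×10⁻¹⁸) = 1.37×10⁻⁹ A = 1.37 nA

1.37 nA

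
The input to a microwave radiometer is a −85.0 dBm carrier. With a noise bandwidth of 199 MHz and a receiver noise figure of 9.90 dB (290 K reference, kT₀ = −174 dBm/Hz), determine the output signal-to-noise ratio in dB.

−3.9 dB

Noise floor: N = −174 + 10 log₁₀(B) + NF
10 log₁₀(1.99×10⁸) = 82.99 dB
N = −174 + 82.99 + 9.90 = −81.11 dBm
SNR = P_sig − N = −85.0 − (−81.11) = −3.89 dB → −3.9 dB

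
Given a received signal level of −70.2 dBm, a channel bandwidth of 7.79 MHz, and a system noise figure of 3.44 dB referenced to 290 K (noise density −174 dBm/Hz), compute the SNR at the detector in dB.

Noise floor: N = −174 + 10 log₁₀(B) + NF
10 log₁₀(7.79×10⁶) = 68.92 dB
N = −174 + 68.92 + 3.44 = −101.64 dBm
SNR = P_sig − N = −70.2 − (−101.64) = 31.44 dB → 31.4 dB

31.4 dB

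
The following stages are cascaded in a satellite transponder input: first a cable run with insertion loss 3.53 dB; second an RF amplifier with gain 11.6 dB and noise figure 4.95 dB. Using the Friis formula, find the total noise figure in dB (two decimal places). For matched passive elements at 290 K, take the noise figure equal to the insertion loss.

Convert to linear (a loss of L dB is a gain of −L dB): F_i = 10^(NF_i/10), G_i = 10^(G_i,dB/10)
  Stage 1: F_1 = 10^(3.53/10) = 2.254, G_1 = 10^(−3.53/10) = 0.4436
  Stage 2: F_2 = 10^(4.95/10) = 3.126, G_2 = 10^(11.6/10) = 14.45
Friis cascade:
  F = 2.254 + (3.126 − 1)/0.4436 = 7.047
NF = 10 log₁₀(7.047) = 8.48 dB

8.48 dB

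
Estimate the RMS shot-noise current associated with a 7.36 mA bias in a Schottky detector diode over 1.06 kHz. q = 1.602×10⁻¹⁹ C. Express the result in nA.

I_n = √(2qI·B)
2qI·B = 2 × 1.602×10⁻¹⁹ × 7.36×10⁻³ × 1.06×10³ = 2.50×10⁻¹⁸ A²
I_n = √(2.50×10⁻¹⁸) = 1.58×10⁻⁹ A = 1.58 nA

1.58 nA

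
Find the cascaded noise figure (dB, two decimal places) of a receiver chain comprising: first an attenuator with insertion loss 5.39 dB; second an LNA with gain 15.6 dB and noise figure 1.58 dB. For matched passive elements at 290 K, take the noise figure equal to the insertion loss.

6.97 dB

Convert to linear (a loss of L dB is a gain of −L dB): F_i = 10^(NF_i/10), G_i = 10^(G_i,dB/10)
  Stage 1: F_1 = 10^(5.39/10) = 3.459, G_1 = 10^(−5.39/10) = 0.2891
  Stage 2: F_2 = 10^(1.58/10) = 1.439, G_2 = 10^(15.6/10) = 36.31
Friis cascade:
  F = 3.459 + (1.439 − 1)/0.2891 = 4.977
NF = 10 log₁₀(4.977) = 6.97 dB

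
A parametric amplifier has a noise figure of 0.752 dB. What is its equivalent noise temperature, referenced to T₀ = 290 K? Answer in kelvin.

F = 10^(0.752/10) = 1.18905
T_e = (F − 1)·T₀ = (1.18905 − 1) × 290 = 54.8 K

54.8 K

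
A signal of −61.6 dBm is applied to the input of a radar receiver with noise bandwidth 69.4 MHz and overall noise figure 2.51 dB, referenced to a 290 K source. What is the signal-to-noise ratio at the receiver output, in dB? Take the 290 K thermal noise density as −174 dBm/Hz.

Noise floor: N = −174 + 10 log₁₀(B) + NF
10 log₁₀(6.94×10⁷) = 78.41 dB
N = −174 + 78.41 + 2.51 = −93.08 dBm
SNR = P_sig − N = −61.6 − (−93.08) = 31.48 dB → 31.5 dB

31.5 dB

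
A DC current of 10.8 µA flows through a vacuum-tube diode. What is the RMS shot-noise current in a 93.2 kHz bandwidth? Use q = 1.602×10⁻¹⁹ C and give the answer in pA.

I_n = √(2qI·B)
2qI·B = 2 × 1.602×10⁻¹⁹ × 1.08×10⁻⁵ × 9.32×10⁴ = 3.23×10⁻¹⁹ A²
I_n = √(3.23×10⁻¹⁹) = 5.68×10⁻¹⁰ A = 568 pA

568 pA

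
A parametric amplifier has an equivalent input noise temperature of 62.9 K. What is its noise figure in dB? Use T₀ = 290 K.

0.853 dB

F = 1 + T_e/T₀ = 1 + 62.9/290 = 1.2169
NF = 10 log₁₀(1.2169) = 0.853 dB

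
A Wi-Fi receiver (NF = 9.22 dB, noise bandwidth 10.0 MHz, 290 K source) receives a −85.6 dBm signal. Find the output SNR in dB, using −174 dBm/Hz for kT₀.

9.2 dB

Noise floor: N = −174 + 10 log₁₀(B) + NF
10 log₁₀(1.00×10⁷) = 70 dB
N = −174 + 70 + 9.22 = −94.78 dBm
SNR = P_sig − N = −85.6 − (−94.78) = 9.18 dB → 9.2 dB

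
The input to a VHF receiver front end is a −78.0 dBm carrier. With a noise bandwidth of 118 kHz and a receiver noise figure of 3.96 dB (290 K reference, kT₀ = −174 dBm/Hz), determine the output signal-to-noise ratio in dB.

41.3 dB

Noise floor: N = −174 + 10 log₁₀(B) + NF
10 log₁₀(1.18×10⁵) = 50.72 dB
N = −174 + 50.72 + 3.96 = −119.32 dBm
SNR = P_sig − N = −78.0 − (−119.32) = 41.32 dB → 41.3 dB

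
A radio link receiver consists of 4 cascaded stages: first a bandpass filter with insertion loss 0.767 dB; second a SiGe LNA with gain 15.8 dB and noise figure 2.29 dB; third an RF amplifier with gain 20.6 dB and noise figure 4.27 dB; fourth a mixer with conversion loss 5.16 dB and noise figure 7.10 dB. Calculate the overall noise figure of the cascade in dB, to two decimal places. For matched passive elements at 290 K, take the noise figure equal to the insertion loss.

Convert to linear (a loss of L dB is a gain of −L dB): F_i = 10^(NF_i/10), G_i = 10^(G_i,dB/10)
  Stage 1: F_1 = 10^(0.767/10) = 1.193, G_1 = 10^(−0.767/10) = 0.8381
  Stage 2: F_2 = 10^(2.29/10) = 1.694, G_2 = 10^(15.8/10) = 38.02
  Stage 3: F_3 = 10^(4.27/10) = 2.673, G_3 = 10^(20.6/10) = 114.8
  Stage 4: F_4 = 10^(7.10/10) = 5.129, G_4 = 10^(−5.16/10) = 0.3048
Friis cascade:
  F = 1.193 + (1.694 − 1)/0.8381 + (2.673 − 1)/31.86 + (5.129 − 1)/3658 = 2.075
NF = 10 log₁₀(2.075) = 3.17 dB

3.17 dB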